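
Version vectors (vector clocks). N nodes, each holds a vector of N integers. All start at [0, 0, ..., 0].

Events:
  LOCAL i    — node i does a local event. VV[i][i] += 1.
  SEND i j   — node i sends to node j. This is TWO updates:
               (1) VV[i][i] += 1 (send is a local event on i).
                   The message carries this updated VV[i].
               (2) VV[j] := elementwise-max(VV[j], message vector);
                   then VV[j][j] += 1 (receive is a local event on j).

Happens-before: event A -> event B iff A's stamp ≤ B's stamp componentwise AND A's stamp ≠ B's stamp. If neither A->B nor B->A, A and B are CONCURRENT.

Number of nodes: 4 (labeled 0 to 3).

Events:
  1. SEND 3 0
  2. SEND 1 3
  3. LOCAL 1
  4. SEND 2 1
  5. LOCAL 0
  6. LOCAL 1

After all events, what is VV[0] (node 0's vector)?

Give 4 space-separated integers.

Initial: VV[0]=[0, 0, 0, 0]
Initial: VV[1]=[0, 0, 0, 0]
Initial: VV[2]=[0, 0, 0, 0]
Initial: VV[3]=[0, 0, 0, 0]
Event 1: SEND 3->0: VV[3][3]++ -> VV[3]=[0, 0, 0, 1], msg_vec=[0, 0, 0, 1]; VV[0]=max(VV[0],msg_vec) then VV[0][0]++ -> VV[0]=[1, 0, 0, 1]
Event 2: SEND 1->3: VV[1][1]++ -> VV[1]=[0, 1, 0, 0], msg_vec=[0, 1, 0, 0]; VV[3]=max(VV[3],msg_vec) then VV[3][3]++ -> VV[3]=[0, 1, 0, 2]
Event 3: LOCAL 1: VV[1][1]++ -> VV[1]=[0, 2, 0, 0]
Event 4: SEND 2->1: VV[2][2]++ -> VV[2]=[0, 0, 1, 0], msg_vec=[0, 0, 1, 0]; VV[1]=max(VV[1],msg_vec) then VV[1][1]++ -> VV[1]=[0, 3, 1, 0]
Event 5: LOCAL 0: VV[0][0]++ -> VV[0]=[2, 0, 0, 1]
Event 6: LOCAL 1: VV[1][1]++ -> VV[1]=[0, 4, 1, 0]
Final vectors: VV[0]=[2, 0, 0, 1]; VV[1]=[0, 4, 1, 0]; VV[2]=[0, 0, 1, 0]; VV[3]=[0, 1, 0, 2]

Answer: 2 0 0 1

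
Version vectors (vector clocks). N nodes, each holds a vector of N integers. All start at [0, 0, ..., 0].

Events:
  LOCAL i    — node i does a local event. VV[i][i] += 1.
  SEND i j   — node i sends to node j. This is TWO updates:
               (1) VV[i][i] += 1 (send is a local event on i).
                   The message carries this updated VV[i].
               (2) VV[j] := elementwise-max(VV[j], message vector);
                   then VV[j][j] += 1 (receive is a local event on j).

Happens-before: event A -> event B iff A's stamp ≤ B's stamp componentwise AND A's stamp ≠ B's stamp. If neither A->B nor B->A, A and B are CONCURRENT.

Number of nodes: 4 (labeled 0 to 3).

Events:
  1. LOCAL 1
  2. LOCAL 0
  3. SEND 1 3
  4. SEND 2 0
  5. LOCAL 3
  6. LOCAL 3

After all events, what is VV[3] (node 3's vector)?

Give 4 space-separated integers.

Initial: VV[0]=[0, 0, 0, 0]
Initial: VV[1]=[0, 0, 0, 0]
Initial: VV[2]=[0, 0, 0, 0]
Initial: VV[3]=[0, 0, 0, 0]
Event 1: LOCAL 1: VV[1][1]++ -> VV[1]=[0, 1, 0, 0]
Event 2: LOCAL 0: VV[0][0]++ -> VV[0]=[1, 0, 0, 0]
Event 3: SEND 1->3: VV[1][1]++ -> VV[1]=[0, 2, 0, 0], msg_vec=[0, 2, 0, 0]; VV[3]=max(VV[3],msg_vec) then VV[3][3]++ -> VV[3]=[0, 2, 0, 1]
Event 4: SEND 2->0: VV[2][2]++ -> VV[2]=[0, 0, 1, 0], msg_vec=[0, 0, 1, 0]; VV[0]=max(VV[0],msg_vec) then VV[0][0]++ -> VV[0]=[2, 0, 1, 0]
Event 5: LOCAL 3: VV[3][3]++ -> VV[3]=[0, 2, 0, 2]
Event 6: LOCAL 3: VV[3][3]++ -> VV[3]=[0, 2, 0, 3]
Final vectors: VV[0]=[2, 0, 1, 0]; VV[1]=[0, 2, 0, 0]; VV[2]=[0, 0, 1, 0]; VV[3]=[0, 2, 0, 3]

Answer: 0 2 0 3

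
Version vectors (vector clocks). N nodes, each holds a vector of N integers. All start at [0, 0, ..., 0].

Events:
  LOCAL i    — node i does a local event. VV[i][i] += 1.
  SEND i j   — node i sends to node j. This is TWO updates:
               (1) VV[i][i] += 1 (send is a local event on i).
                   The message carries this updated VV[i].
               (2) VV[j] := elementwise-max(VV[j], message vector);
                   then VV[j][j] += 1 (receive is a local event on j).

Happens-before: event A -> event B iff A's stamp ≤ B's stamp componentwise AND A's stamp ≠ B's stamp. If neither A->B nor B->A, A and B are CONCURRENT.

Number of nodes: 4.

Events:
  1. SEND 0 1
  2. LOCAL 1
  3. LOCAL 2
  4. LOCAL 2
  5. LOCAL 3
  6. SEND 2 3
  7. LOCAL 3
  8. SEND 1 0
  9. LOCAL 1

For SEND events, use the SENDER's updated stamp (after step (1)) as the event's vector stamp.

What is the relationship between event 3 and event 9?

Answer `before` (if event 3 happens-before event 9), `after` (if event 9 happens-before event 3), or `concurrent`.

Answer: concurrent

Derivation:
Initial: VV[0]=[0, 0, 0, 0]
Initial: VV[1]=[0, 0, 0, 0]
Initial: VV[2]=[0, 0, 0, 0]
Initial: VV[3]=[0, 0, 0, 0]
Event 1: SEND 0->1: VV[0][0]++ -> VV[0]=[1, 0, 0, 0], msg_vec=[1, 0, 0, 0]; VV[1]=max(VV[1],msg_vec) then VV[1][1]++ -> VV[1]=[1, 1, 0, 0]
Event 2: LOCAL 1: VV[1][1]++ -> VV[1]=[1, 2, 0, 0]
Event 3: LOCAL 2: VV[2][2]++ -> VV[2]=[0, 0, 1, 0]
Event 4: LOCAL 2: VV[2][2]++ -> VV[2]=[0, 0, 2, 0]
Event 5: LOCAL 3: VV[3][3]++ -> VV[3]=[0, 0, 0, 1]
Event 6: SEND 2->3: VV[2][2]++ -> VV[2]=[0, 0, 3, 0], msg_vec=[0, 0, 3, 0]; VV[3]=max(VV[3],msg_vec) then VV[3][3]++ -> VV[3]=[0, 0, 3, 2]
Event 7: LOCAL 3: VV[3][3]++ -> VV[3]=[0, 0, 3, 3]
Event 8: SEND 1->0: VV[1][1]++ -> VV[1]=[1, 3, 0, 0], msg_vec=[1, 3, 0, 0]; VV[0]=max(VV[0],msg_vec) then VV[0][0]++ -> VV[0]=[2, 3, 0, 0]
Event 9: LOCAL 1: VV[1][1]++ -> VV[1]=[1, 4, 0, 0]
Event 3 stamp: [0, 0, 1, 0]
Event 9 stamp: [1, 4, 0, 0]
[0, 0, 1, 0] <= [1, 4, 0, 0]? False
[1, 4, 0, 0] <= [0, 0, 1, 0]? False
Relation: concurrent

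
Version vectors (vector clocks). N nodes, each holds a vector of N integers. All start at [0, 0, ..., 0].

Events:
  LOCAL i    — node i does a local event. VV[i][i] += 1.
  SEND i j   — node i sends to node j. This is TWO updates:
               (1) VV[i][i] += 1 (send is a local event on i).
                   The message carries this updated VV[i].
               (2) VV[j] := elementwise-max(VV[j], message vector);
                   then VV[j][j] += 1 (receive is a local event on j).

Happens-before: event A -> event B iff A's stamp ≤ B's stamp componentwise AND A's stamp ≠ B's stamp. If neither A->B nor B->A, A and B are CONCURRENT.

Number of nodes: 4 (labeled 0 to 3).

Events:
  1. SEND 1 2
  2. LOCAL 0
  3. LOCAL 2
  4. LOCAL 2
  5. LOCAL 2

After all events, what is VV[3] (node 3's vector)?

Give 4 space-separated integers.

Answer: 0 0 0 0

Derivation:
Initial: VV[0]=[0, 0, 0, 0]
Initial: VV[1]=[0, 0, 0, 0]
Initial: VV[2]=[0, 0, 0, 0]
Initial: VV[3]=[0, 0, 0, 0]
Event 1: SEND 1->2: VV[1][1]++ -> VV[1]=[0, 1, 0, 0], msg_vec=[0, 1, 0, 0]; VV[2]=max(VV[2],msg_vec) then VV[2][2]++ -> VV[2]=[0, 1, 1, 0]
Event 2: LOCAL 0: VV[0][0]++ -> VV[0]=[1, 0, 0, 0]
Event 3: LOCAL 2: VV[2][2]++ -> VV[2]=[0, 1, 2, 0]
Event 4: LOCAL 2: VV[2][2]++ -> VV[2]=[0, 1, 3, 0]
Event 5: LOCAL 2: VV[2][2]++ -> VV[2]=[0, 1, 4, 0]
Final vectors: VV[0]=[1, 0, 0, 0]; VV[1]=[0, 1, 0, 0]; VV[2]=[0, 1, 4, 0]; VV[3]=[0, 0, 0, 0]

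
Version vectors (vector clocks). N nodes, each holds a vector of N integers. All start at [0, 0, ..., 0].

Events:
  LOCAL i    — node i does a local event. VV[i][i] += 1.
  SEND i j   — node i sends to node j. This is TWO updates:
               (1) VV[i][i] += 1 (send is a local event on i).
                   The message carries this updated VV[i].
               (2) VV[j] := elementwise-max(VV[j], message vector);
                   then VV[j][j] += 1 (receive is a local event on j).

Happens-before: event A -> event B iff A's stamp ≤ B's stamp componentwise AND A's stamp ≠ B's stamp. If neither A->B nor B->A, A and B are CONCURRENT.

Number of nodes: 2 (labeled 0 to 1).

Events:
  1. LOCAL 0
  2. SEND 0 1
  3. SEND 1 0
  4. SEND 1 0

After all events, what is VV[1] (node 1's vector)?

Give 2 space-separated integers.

Initial: VV[0]=[0, 0]
Initial: VV[1]=[0, 0]
Event 1: LOCAL 0: VV[0][0]++ -> VV[0]=[1, 0]
Event 2: SEND 0->1: VV[0][0]++ -> VV[0]=[2, 0], msg_vec=[2, 0]; VV[1]=max(VV[1],msg_vec) then VV[1][1]++ -> VV[1]=[2, 1]
Event 3: SEND 1->0: VV[1][1]++ -> VV[1]=[2, 2], msg_vec=[2, 2]; VV[0]=max(VV[0],msg_vec) then VV[0][0]++ -> VV[0]=[3, 2]
Event 4: SEND 1->0: VV[1][1]++ -> VV[1]=[2, 3], msg_vec=[2, 3]; VV[0]=max(VV[0],msg_vec) then VV[0][0]++ -> VV[0]=[4, 3]
Final vectors: VV[0]=[4, 3]; VV[1]=[2, 3]

Answer: 2 3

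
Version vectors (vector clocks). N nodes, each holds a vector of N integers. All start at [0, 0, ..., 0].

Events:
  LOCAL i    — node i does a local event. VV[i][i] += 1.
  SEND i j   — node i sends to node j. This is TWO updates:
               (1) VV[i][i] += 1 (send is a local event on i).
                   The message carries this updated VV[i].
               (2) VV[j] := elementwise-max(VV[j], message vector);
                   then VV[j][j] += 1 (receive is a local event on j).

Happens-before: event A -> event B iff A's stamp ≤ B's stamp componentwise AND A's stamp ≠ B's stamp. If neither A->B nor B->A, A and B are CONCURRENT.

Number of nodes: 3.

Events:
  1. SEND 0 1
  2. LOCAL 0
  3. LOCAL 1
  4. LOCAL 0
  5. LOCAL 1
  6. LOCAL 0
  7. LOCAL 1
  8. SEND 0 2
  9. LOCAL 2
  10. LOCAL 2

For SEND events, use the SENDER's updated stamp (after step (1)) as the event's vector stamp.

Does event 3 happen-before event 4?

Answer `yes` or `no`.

Answer: no

Derivation:
Initial: VV[0]=[0, 0, 0]
Initial: VV[1]=[0, 0, 0]
Initial: VV[2]=[0, 0, 0]
Event 1: SEND 0->1: VV[0][0]++ -> VV[0]=[1, 0, 0], msg_vec=[1, 0, 0]; VV[1]=max(VV[1],msg_vec) then VV[1][1]++ -> VV[1]=[1, 1, 0]
Event 2: LOCAL 0: VV[0][0]++ -> VV[0]=[2, 0, 0]
Event 3: LOCAL 1: VV[1][1]++ -> VV[1]=[1, 2, 0]
Event 4: LOCAL 0: VV[0][0]++ -> VV[0]=[3, 0, 0]
Event 5: LOCAL 1: VV[1][1]++ -> VV[1]=[1, 3, 0]
Event 6: LOCAL 0: VV[0][0]++ -> VV[0]=[4, 0, 0]
Event 7: LOCAL 1: VV[1][1]++ -> VV[1]=[1, 4, 0]
Event 8: SEND 0->2: VV[0][0]++ -> VV[0]=[5, 0, 0], msg_vec=[5, 0, 0]; VV[2]=max(VV[2],msg_vec) then VV[2][2]++ -> VV[2]=[5, 0, 1]
Event 9: LOCAL 2: VV[2][2]++ -> VV[2]=[5, 0, 2]
Event 10: LOCAL 2: VV[2][2]++ -> VV[2]=[5, 0, 3]
Event 3 stamp: [1, 2, 0]
Event 4 stamp: [3, 0, 0]
[1, 2, 0] <= [3, 0, 0]? False. Equal? False. Happens-before: False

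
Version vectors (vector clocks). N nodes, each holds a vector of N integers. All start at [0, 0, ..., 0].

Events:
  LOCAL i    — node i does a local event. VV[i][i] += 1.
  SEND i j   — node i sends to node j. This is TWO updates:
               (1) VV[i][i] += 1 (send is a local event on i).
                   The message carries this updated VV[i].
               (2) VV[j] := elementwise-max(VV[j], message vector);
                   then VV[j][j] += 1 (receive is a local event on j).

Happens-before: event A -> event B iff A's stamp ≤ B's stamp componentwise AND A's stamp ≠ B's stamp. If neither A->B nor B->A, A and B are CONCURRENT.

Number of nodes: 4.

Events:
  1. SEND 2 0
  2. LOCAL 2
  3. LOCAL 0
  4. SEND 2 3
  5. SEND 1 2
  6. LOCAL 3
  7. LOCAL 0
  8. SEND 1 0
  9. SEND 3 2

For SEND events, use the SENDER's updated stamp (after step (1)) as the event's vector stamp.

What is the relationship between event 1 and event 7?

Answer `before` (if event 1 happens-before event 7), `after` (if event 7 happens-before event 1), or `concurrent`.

Initial: VV[0]=[0, 0, 0, 0]
Initial: VV[1]=[0, 0, 0, 0]
Initial: VV[2]=[0, 0, 0, 0]
Initial: VV[3]=[0, 0, 0, 0]
Event 1: SEND 2->0: VV[2][2]++ -> VV[2]=[0, 0, 1, 0], msg_vec=[0, 0, 1, 0]; VV[0]=max(VV[0],msg_vec) then VV[0][0]++ -> VV[0]=[1, 0, 1, 0]
Event 2: LOCAL 2: VV[2][2]++ -> VV[2]=[0, 0, 2, 0]
Event 3: LOCAL 0: VV[0][0]++ -> VV[0]=[2, 0, 1, 0]
Event 4: SEND 2->3: VV[2][2]++ -> VV[2]=[0, 0, 3, 0], msg_vec=[0, 0, 3, 0]; VV[3]=max(VV[3],msg_vec) then VV[3][3]++ -> VV[3]=[0, 0, 3, 1]
Event 5: SEND 1->2: VV[1][1]++ -> VV[1]=[0, 1, 0, 0], msg_vec=[0, 1, 0, 0]; VV[2]=max(VV[2],msg_vec) then VV[2][2]++ -> VV[2]=[0, 1, 4, 0]
Event 6: LOCAL 3: VV[3][3]++ -> VV[3]=[0, 0, 3, 2]
Event 7: LOCAL 0: VV[0][0]++ -> VV[0]=[3, 0, 1, 0]
Event 8: SEND 1->0: VV[1][1]++ -> VV[1]=[0, 2, 0, 0], msg_vec=[0, 2, 0, 0]; VV[0]=max(VV[0],msg_vec) then VV[0][0]++ -> VV[0]=[4, 2, 1, 0]
Event 9: SEND 3->2: VV[3][3]++ -> VV[3]=[0, 0, 3, 3], msg_vec=[0, 0, 3, 3]; VV[2]=max(VV[2],msg_vec) then VV[2][2]++ -> VV[2]=[0, 1, 5, 3]
Event 1 stamp: [0, 0, 1, 0]
Event 7 stamp: [3, 0, 1, 0]
[0, 0, 1, 0] <= [3, 0, 1, 0]? True
[3, 0, 1, 0] <= [0, 0, 1, 0]? False
Relation: before

Answer: before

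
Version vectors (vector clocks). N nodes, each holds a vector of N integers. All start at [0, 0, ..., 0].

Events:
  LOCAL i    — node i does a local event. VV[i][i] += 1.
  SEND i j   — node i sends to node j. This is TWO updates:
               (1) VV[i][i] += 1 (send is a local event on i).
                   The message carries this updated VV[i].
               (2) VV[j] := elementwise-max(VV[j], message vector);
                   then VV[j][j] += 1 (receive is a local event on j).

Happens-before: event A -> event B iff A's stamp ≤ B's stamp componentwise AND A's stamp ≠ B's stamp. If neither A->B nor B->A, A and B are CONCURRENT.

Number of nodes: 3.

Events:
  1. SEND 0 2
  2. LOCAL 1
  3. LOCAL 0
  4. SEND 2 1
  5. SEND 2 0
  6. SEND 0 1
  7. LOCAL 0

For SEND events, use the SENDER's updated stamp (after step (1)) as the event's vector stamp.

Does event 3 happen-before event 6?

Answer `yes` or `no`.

Answer: yes

Derivation:
Initial: VV[0]=[0, 0, 0]
Initial: VV[1]=[0, 0, 0]
Initial: VV[2]=[0, 0, 0]
Event 1: SEND 0->2: VV[0][0]++ -> VV[0]=[1, 0, 0], msg_vec=[1, 0, 0]; VV[2]=max(VV[2],msg_vec) then VV[2][2]++ -> VV[2]=[1, 0, 1]
Event 2: LOCAL 1: VV[1][1]++ -> VV[1]=[0, 1, 0]
Event 3: LOCAL 0: VV[0][0]++ -> VV[0]=[2, 0, 0]
Event 4: SEND 2->1: VV[2][2]++ -> VV[2]=[1, 0, 2], msg_vec=[1, 0, 2]; VV[1]=max(VV[1],msg_vec) then VV[1][1]++ -> VV[1]=[1, 2, 2]
Event 5: SEND 2->0: VV[2][2]++ -> VV[2]=[1, 0, 3], msg_vec=[1, 0, 3]; VV[0]=max(VV[0],msg_vec) then VV[0][0]++ -> VV[0]=[3, 0, 3]
Event 6: SEND 0->1: VV[0][0]++ -> VV[0]=[4, 0, 3], msg_vec=[4, 0, 3]; VV[1]=max(VV[1],msg_vec) then VV[1][1]++ -> VV[1]=[4, 3, 3]
Event 7: LOCAL 0: VV[0][0]++ -> VV[0]=[5, 0, 3]
Event 3 stamp: [2, 0, 0]
Event 6 stamp: [4, 0, 3]
[2, 0, 0] <= [4, 0, 3]? True. Equal? False. Happens-before: True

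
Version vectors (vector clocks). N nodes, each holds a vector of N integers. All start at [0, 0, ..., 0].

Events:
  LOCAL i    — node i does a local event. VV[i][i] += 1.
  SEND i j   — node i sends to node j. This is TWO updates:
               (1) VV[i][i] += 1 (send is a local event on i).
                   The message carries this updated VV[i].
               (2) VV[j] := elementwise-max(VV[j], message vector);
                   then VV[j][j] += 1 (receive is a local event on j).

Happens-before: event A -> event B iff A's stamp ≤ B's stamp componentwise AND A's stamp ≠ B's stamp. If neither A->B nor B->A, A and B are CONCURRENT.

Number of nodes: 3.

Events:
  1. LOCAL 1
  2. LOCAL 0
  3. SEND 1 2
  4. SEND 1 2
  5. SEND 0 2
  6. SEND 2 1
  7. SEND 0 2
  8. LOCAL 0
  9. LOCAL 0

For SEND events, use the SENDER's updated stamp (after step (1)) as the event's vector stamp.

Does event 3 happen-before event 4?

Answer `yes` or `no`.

Answer: yes

Derivation:
Initial: VV[0]=[0, 0, 0]
Initial: VV[1]=[0, 0, 0]
Initial: VV[2]=[0, 0, 0]
Event 1: LOCAL 1: VV[1][1]++ -> VV[1]=[0, 1, 0]
Event 2: LOCAL 0: VV[0][0]++ -> VV[0]=[1, 0, 0]
Event 3: SEND 1->2: VV[1][1]++ -> VV[1]=[0, 2, 0], msg_vec=[0, 2, 0]; VV[2]=max(VV[2],msg_vec) then VV[2][2]++ -> VV[2]=[0, 2, 1]
Event 4: SEND 1->2: VV[1][1]++ -> VV[1]=[0, 3, 0], msg_vec=[0, 3, 0]; VV[2]=max(VV[2],msg_vec) then VV[2][2]++ -> VV[2]=[0, 3, 2]
Event 5: SEND 0->2: VV[0][0]++ -> VV[0]=[2, 0, 0], msg_vec=[2, 0, 0]; VV[2]=max(VV[2],msg_vec) then VV[2][2]++ -> VV[2]=[2, 3, 3]
Event 6: SEND 2->1: VV[2][2]++ -> VV[2]=[2, 3, 4], msg_vec=[2, 3, 4]; VV[1]=max(VV[1],msg_vec) then VV[1][1]++ -> VV[1]=[2, 4, 4]
Event 7: SEND 0->2: VV[0][0]++ -> VV[0]=[3, 0, 0], msg_vec=[3, 0, 0]; VV[2]=max(VV[2],msg_vec) then VV[2][2]++ -> VV[2]=[3, 3, 5]
Event 8: LOCAL 0: VV[0][0]++ -> VV[0]=[4, 0, 0]
Event 9: LOCAL 0: VV[0][0]++ -> VV[0]=[5, 0, 0]
Event 3 stamp: [0, 2, 0]
Event 4 stamp: [0, 3, 0]
[0, 2, 0] <= [0, 3, 0]? True. Equal? False. Happens-before: True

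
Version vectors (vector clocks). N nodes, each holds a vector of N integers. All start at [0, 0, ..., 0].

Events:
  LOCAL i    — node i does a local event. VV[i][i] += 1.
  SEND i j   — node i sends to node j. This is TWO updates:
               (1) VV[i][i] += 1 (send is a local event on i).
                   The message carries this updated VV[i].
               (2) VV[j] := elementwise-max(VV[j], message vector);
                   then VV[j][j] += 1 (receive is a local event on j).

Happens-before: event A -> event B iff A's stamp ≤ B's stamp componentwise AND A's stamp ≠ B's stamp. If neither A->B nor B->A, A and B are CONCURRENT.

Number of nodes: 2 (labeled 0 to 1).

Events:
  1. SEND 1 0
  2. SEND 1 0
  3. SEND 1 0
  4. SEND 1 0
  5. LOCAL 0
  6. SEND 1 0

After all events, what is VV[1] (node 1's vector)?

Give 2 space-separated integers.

Answer: 0 5

Derivation:
Initial: VV[0]=[0, 0]
Initial: VV[1]=[0, 0]
Event 1: SEND 1->0: VV[1][1]++ -> VV[1]=[0, 1], msg_vec=[0, 1]; VV[0]=max(VV[0],msg_vec) then VV[0][0]++ -> VV[0]=[1, 1]
Event 2: SEND 1->0: VV[1][1]++ -> VV[1]=[0, 2], msg_vec=[0, 2]; VV[0]=max(VV[0],msg_vec) then VV[0][0]++ -> VV[0]=[2, 2]
Event 3: SEND 1->0: VV[1][1]++ -> VV[1]=[0, 3], msg_vec=[0, 3]; VV[0]=max(VV[0],msg_vec) then VV[0][0]++ -> VV[0]=[3, 3]
Event 4: SEND 1->0: VV[1][1]++ -> VV[1]=[0, 4], msg_vec=[0, 4]; VV[0]=max(VV[0],msg_vec) then VV[0][0]++ -> VV[0]=[4, 4]
Event 5: LOCAL 0: VV[0][0]++ -> VV[0]=[5, 4]
Event 6: SEND 1->0: VV[1][1]++ -> VV[1]=[0, 5], msg_vec=[0, 5]; VV[0]=max(VV[0],msg_vec) then VV[0][0]++ -> VV[0]=[6, 5]
Final vectors: VV[0]=[6, 5]; VV[1]=[0, 5]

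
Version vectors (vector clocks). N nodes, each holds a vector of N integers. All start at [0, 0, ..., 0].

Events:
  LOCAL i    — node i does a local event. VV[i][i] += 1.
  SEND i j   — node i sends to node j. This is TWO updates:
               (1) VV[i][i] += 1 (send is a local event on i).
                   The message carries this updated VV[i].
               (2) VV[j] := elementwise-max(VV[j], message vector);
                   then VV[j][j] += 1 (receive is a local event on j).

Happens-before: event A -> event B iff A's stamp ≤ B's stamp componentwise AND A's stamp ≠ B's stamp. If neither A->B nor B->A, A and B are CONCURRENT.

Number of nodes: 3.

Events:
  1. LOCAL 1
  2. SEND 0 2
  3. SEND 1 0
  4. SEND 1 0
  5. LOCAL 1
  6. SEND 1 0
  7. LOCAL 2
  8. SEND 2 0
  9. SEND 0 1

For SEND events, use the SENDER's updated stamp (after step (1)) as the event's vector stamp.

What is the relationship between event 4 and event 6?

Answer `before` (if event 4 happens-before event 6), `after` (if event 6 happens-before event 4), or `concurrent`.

Answer: before

Derivation:
Initial: VV[0]=[0, 0, 0]
Initial: VV[1]=[0, 0, 0]
Initial: VV[2]=[0, 0, 0]
Event 1: LOCAL 1: VV[1][1]++ -> VV[1]=[0, 1, 0]
Event 2: SEND 0->2: VV[0][0]++ -> VV[0]=[1, 0, 0], msg_vec=[1, 0, 0]; VV[2]=max(VV[2],msg_vec) then VV[2][2]++ -> VV[2]=[1, 0, 1]
Event 3: SEND 1->0: VV[1][1]++ -> VV[1]=[0, 2, 0], msg_vec=[0, 2, 0]; VV[0]=max(VV[0],msg_vec) then VV[0][0]++ -> VV[0]=[2, 2, 0]
Event 4: SEND 1->0: VV[1][1]++ -> VV[1]=[0, 3, 0], msg_vec=[0, 3, 0]; VV[0]=max(VV[0],msg_vec) then VV[0][0]++ -> VV[0]=[3, 3, 0]
Event 5: LOCAL 1: VV[1][1]++ -> VV[1]=[0, 4, 0]
Event 6: SEND 1->0: VV[1][1]++ -> VV[1]=[0, 5, 0], msg_vec=[0, 5, 0]; VV[0]=max(VV[0],msg_vec) then VV[0][0]++ -> VV[0]=[4, 5, 0]
Event 7: LOCAL 2: VV[2][2]++ -> VV[2]=[1, 0, 2]
Event 8: SEND 2->0: VV[2][2]++ -> VV[2]=[1, 0, 3], msg_vec=[1, 0, 3]; VV[0]=max(VV[0],msg_vec) then VV[0][0]++ -> VV[0]=[5, 5, 3]
Event 9: SEND 0->1: VV[0][0]++ -> VV[0]=[6, 5, 3], msg_vec=[6, 5, 3]; VV[1]=max(VV[1],msg_vec) then VV[1][1]++ -> VV[1]=[6, 6, 3]
Event 4 stamp: [0, 3, 0]
Event 6 stamp: [0, 5, 0]
[0, 3, 0] <= [0, 5, 0]? True
[0, 5, 0] <= [0, 3, 0]? False
Relation: before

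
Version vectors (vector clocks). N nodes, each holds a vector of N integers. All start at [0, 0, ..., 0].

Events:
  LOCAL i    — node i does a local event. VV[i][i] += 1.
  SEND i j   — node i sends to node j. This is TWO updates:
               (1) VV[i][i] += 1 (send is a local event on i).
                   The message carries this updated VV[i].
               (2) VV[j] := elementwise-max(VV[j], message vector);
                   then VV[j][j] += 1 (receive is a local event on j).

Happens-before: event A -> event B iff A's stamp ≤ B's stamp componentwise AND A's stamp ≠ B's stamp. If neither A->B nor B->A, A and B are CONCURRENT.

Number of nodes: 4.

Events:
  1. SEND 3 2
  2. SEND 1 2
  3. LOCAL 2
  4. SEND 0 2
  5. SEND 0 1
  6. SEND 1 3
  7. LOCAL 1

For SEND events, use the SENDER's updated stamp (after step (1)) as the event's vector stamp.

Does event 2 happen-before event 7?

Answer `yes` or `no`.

Initial: VV[0]=[0, 0, 0, 0]
Initial: VV[1]=[0, 0, 0, 0]
Initial: VV[2]=[0, 0, 0, 0]
Initial: VV[3]=[0, 0, 0, 0]
Event 1: SEND 3->2: VV[3][3]++ -> VV[3]=[0, 0, 0, 1], msg_vec=[0, 0, 0, 1]; VV[2]=max(VV[2],msg_vec) then VV[2][2]++ -> VV[2]=[0, 0, 1, 1]
Event 2: SEND 1->2: VV[1][1]++ -> VV[1]=[0, 1, 0, 0], msg_vec=[0, 1, 0, 0]; VV[2]=max(VV[2],msg_vec) then VV[2][2]++ -> VV[2]=[0, 1, 2, 1]
Event 3: LOCAL 2: VV[2][2]++ -> VV[2]=[0, 1, 3, 1]
Event 4: SEND 0->2: VV[0][0]++ -> VV[0]=[1, 0, 0, 0], msg_vec=[1, 0, 0, 0]; VV[2]=max(VV[2],msg_vec) then VV[2][2]++ -> VV[2]=[1, 1, 4, 1]
Event 5: SEND 0->1: VV[0][0]++ -> VV[0]=[2, 0, 0, 0], msg_vec=[2, 0, 0, 0]; VV[1]=max(VV[1],msg_vec) then VV[1][1]++ -> VV[1]=[2, 2, 0, 0]
Event 6: SEND 1->3: VV[1][1]++ -> VV[1]=[2, 3, 0, 0], msg_vec=[2, 3, 0, 0]; VV[3]=max(VV[3],msg_vec) then VV[3][3]++ -> VV[3]=[2, 3, 0, 2]
Event 7: LOCAL 1: VV[1][1]++ -> VV[1]=[2, 4, 0, 0]
Event 2 stamp: [0, 1, 0, 0]
Event 7 stamp: [2, 4, 0, 0]
[0, 1, 0, 0] <= [2, 4, 0, 0]? True. Equal? False. Happens-before: True

Answer: yes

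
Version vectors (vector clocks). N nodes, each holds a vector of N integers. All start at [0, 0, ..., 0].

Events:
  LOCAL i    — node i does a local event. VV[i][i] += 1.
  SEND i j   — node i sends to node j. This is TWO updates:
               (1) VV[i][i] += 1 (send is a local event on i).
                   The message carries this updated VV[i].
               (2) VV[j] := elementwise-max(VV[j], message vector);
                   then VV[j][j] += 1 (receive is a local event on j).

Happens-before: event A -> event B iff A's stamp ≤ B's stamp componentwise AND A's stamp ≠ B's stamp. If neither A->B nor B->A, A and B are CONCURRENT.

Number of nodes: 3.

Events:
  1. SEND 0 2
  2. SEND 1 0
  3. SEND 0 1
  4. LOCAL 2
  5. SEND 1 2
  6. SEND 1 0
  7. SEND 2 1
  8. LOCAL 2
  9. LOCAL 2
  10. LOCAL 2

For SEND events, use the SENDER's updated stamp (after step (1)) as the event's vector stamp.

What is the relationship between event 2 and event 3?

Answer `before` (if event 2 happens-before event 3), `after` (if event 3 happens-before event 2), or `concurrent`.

Answer: before

Derivation:
Initial: VV[0]=[0, 0, 0]
Initial: VV[1]=[0, 0, 0]
Initial: VV[2]=[0, 0, 0]
Event 1: SEND 0->2: VV[0][0]++ -> VV[0]=[1, 0, 0], msg_vec=[1, 0, 0]; VV[2]=max(VV[2],msg_vec) then VV[2][2]++ -> VV[2]=[1, 0, 1]
Event 2: SEND 1->0: VV[1][1]++ -> VV[1]=[0, 1, 0], msg_vec=[0, 1, 0]; VV[0]=max(VV[0],msg_vec) then VV[0][0]++ -> VV[0]=[2, 1, 0]
Event 3: SEND 0->1: VV[0][0]++ -> VV[0]=[3, 1, 0], msg_vec=[3, 1, 0]; VV[1]=max(VV[1],msg_vec) then VV[1][1]++ -> VV[1]=[3, 2, 0]
Event 4: LOCAL 2: VV[2][2]++ -> VV[2]=[1, 0, 2]
Event 5: SEND 1->2: VV[1][1]++ -> VV[1]=[3, 3, 0], msg_vec=[3, 3, 0]; VV[2]=max(VV[2],msg_vec) then VV[2][2]++ -> VV[2]=[3, 3, 3]
Event 6: SEND 1->0: VV[1][1]++ -> VV[1]=[3, 4, 0], msg_vec=[3, 4, 0]; VV[0]=max(VV[0],msg_vec) then VV[0][0]++ -> VV[0]=[4, 4, 0]
Event 7: SEND 2->1: VV[2][2]++ -> VV[2]=[3, 3, 4], msg_vec=[3, 3, 4]; VV[1]=max(VV[1],msg_vec) then VV[1][1]++ -> VV[1]=[3, 5, 4]
Event 8: LOCAL 2: VV[2][2]++ -> VV[2]=[3, 3, 5]
Event 9: LOCAL 2: VV[2][2]++ -> VV[2]=[3, 3, 6]
Event 10: LOCAL 2: VV[2][2]++ -> VV[2]=[3, 3, 7]
Event 2 stamp: [0, 1, 0]
Event 3 stamp: [3, 1, 0]
[0, 1, 0] <= [3, 1, 0]? True
[3, 1, 0] <= [0, 1, 0]? False
Relation: before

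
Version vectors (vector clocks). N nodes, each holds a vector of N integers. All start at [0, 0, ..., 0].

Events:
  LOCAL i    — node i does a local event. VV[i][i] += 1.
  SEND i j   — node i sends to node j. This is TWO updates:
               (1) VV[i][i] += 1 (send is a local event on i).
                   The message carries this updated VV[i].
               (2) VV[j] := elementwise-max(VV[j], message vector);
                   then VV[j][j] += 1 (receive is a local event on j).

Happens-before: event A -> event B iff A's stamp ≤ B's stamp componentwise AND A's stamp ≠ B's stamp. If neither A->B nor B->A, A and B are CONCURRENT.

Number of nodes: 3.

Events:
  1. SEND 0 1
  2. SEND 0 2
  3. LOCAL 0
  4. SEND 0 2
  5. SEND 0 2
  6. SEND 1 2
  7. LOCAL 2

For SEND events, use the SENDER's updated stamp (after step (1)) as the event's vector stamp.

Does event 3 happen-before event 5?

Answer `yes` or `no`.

Initial: VV[0]=[0, 0, 0]
Initial: VV[1]=[0, 0, 0]
Initial: VV[2]=[0, 0, 0]
Event 1: SEND 0->1: VV[0][0]++ -> VV[0]=[1, 0, 0], msg_vec=[1, 0, 0]; VV[1]=max(VV[1],msg_vec) then VV[1][1]++ -> VV[1]=[1, 1, 0]
Event 2: SEND 0->2: VV[0][0]++ -> VV[0]=[2, 0, 0], msg_vec=[2, 0, 0]; VV[2]=max(VV[2],msg_vec) then VV[2][2]++ -> VV[2]=[2, 0, 1]
Event 3: LOCAL 0: VV[0][0]++ -> VV[0]=[3, 0, 0]
Event 4: SEND 0->2: VV[0][0]++ -> VV[0]=[4, 0, 0], msg_vec=[4, 0, 0]; VV[2]=max(VV[2],msg_vec) then VV[2][2]++ -> VV[2]=[4, 0, 2]
Event 5: SEND 0->2: VV[0][0]++ -> VV[0]=[5, 0, 0], msg_vec=[5, 0, 0]; VV[2]=max(VV[2],msg_vec) then VV[2][2]++ -> VV[2]=[5, 0, 3]
Event 6: SEND 1->2: VV[1][1]++ -> VV[1]=[1, 2, 0], msg_vec=[1, 2, 0]; VV[2]=max(VV[2],msg_vec) then VV[2][2]++ -> VV[2]=[5, 2, 4]
Event 7: LOCAL 2: VV[2][2]++ -> VV[2]=[5, 2, 5]
Event 3 stamp: [3, 0, 0]
Event 5 stamp: [5, 0, 0]
[3, 0, 0] <= [5, 0, 0]? True. Equal? False. Happens-before: True

Answer: yes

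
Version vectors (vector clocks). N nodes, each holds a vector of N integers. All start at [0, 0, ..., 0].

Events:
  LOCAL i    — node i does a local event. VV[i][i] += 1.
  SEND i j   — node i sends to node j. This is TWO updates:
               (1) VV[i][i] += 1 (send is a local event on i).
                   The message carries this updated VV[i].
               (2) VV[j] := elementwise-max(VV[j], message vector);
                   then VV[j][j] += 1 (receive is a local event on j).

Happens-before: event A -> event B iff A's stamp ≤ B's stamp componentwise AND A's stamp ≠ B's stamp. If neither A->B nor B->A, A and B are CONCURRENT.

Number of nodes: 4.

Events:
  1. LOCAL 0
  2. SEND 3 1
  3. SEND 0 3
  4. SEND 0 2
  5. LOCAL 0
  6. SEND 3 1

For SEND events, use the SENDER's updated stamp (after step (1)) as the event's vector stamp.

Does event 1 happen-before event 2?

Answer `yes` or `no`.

Initial: VV[0]=[0, 0, 0, 0]
Initial: VV[1]=[0, 0, 0, 0]
Initial: VV[2]=[0, 0, 0, 0]
Initial: VV[3]=[0, 0, 0, 0]
Event 1: LOCAL 0: VV[0][0]++ -> VV[0]=[1, 0, 0, 0]
Event 2: SEND 3->1: VV[3][3]++ -> VV[3]=[0, 0, 0, 1], msg_vec=[0, 0, 0, 1]; VV[1]=max(VV[1],msg_vec) then VV[1][1]++ -> VV[1]=[0, 1, 0, 1]
Event 3: SEND 0->3: VV[0][0]++ -> VV[0]=[2, 0, 0, 0], msg_vec=[2, 0, 0, 0]; VV[3]=max(VV[3],msg_vec) then VV[3][3]++ -> VV[3]=[2, 0, 0, 2]
Event 4: SEND 0->2: VV[0][0]++ -> VV[0]=[3, 0, 0, 0], msg_vec=[3, 0, 0, 0]; VV[2]=max(VV[2],msg_vec) then VV[2][2]++ -> VV[2]=[3, 0, 1, 0]
Event 5: LOCAL 0: VV[0][0]++ -> VV[0]=[4, 0, 0, 0]
Event 6: SEND 3->1: VV[3][3]++ -> VV[3]=[2, 0, 0, 3], msg_vec=[2, 0, 0, 3]; VV[1]=max(VV[1],msg_vec) then VV[1][1]++ -> VV[1]=[2, 2, 0, 3]
Event 1 stamp: [1, 0, 0, 0]
Event 2 stamp: [0, 0, 0, 1]
[1, 0, 0, 0] <= [0, 0, 0, 1]? False. Equal? False. Happens-before: False

Answer: no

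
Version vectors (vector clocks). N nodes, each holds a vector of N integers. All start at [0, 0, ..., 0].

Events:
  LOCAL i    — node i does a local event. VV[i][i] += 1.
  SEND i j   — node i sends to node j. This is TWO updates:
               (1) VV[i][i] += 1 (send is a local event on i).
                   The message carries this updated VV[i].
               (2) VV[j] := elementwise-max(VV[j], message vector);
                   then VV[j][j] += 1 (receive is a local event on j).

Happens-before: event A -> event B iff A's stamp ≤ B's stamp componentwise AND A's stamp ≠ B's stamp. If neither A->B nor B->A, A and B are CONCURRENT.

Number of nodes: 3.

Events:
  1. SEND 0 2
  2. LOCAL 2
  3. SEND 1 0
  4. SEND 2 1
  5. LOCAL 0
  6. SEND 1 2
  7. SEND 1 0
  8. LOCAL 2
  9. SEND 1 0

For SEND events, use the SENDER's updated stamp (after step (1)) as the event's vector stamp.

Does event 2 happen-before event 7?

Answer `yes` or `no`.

Initial: VV[0]=[0, 0, 0]
Initial: VV[1]=[0, 0, 0]
Initial: VV[2]=[0, 0, 0]
Event 1: SEND 0->2: VV[0][0]++ -> VV[0]=[1, 0, 0], msg_vec=[1, 0, 0]; VV[2]=max(VV[2],msg_vec) then VV[2][2]++ -> VV[2]=[1, 0, 1]
Event 2: LOCAL 2: VV[2][2]++ -> VV[2]=[1, 0, 2]
Event 3: SEND 1->0: VV[1][1]++ -> VV[1]=[0, 1, 0], msg_vec=[0, 1, 0]; VV[0]=max(VV[0],msg_vec) then VV[0][0]++ -> VV[0]=[2, 1, 0]
Event 4: SEND 2->1: VV[2][2]++ -> VV[2]=[1, 0, 3], msg_vec=[1, 0, 3]; VV[1]=max(VV[1],msg_vec) then VV[1][1]++ -> VV[1]=[1, 2, 3]
Event 5: LOCAL 0: VV[0][0]++ -> VV[0]=[3, 1, 0]
Event 6: SEND 1->2: VV[1][1]++ -> VV[1]=[1, 3, 3], msg_vec=[1, 3, 3]; VV[2]=max(VV[2],msg_vec) then VV[2][2]++ -> VV[2]=[1, 3, 4]
Event 7: SEND 1->0: VV[1][1]++ -> VV[1]=[1, 4, 3], msg_vec=[1, 4, 3]; VV[0]=max(VV[0],msg_vec) then VV[0][0]++ -> VV[0]=[4, 4, 3]
Event 8: LOCAL 2: VV[2][2]++ -> VV[2]=[1, 3, 5]
Event 9: SEND 1->0: VV[1][1]++ -> VV[1]=[1, 5, 3], msg_vec=[1, 5, 3]; VV[0]=max(VV[0],msg_vec) then VV[0][0]++ -> VV[0]=[5, 5, 3]
Event 2 stamp: [1, 0, 2]
Event 7 stamp: [1, 4, 3]
[1, 0, 2] <= [1, 4, 3]? True. Equal? False. Happens-before: True

Answer: yes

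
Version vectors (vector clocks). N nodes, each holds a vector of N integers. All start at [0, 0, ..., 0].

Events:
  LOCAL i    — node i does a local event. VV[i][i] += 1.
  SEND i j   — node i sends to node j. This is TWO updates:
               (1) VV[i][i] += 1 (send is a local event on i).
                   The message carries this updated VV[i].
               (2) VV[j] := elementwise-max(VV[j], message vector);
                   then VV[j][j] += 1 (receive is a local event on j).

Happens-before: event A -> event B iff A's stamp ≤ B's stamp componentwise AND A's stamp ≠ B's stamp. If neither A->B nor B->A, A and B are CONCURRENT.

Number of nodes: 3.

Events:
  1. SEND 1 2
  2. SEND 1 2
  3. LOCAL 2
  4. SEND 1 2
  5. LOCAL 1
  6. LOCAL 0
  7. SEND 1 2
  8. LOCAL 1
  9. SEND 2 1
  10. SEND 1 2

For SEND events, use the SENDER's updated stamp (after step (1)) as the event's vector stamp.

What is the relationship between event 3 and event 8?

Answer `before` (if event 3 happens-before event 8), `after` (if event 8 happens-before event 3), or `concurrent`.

Initial: VV[0]=[0, 0, 0]
Initial: VV[1]=[0, 0, 0]
Initial: VV[2]=[0, 0, 0]
Event 1: SEND 1->2: VV[1][1]++ -> VV[1]=[0, 1, 0], msg_vec=[0, 1, 0]; VV[2]=max(VV[2],msg_vec) then VV[2][2]++ -> VV[2]=[0, 1, 1]
Event 2: SEND 1->2: VV[1][1]++ -> VV[1]=[0, 2, 0], msg_vec=[0, 2, 0]; VV[2]=max(VV[2],msg_vec) then VV[2][2]++ -> VV[2]=[0, 2, 2]
Event 3: LOCAL 2: VV[2][2]++ -> VV[2]=[0, 2, 3]
Event 4: SEND 1->2: VV[1][1]++ -> VV[1]=[0, 3, 0], msg_vec=[0, 3, 0]; VV[2]=max(VV[2],msg_vec) then VV[2][2]++ -> VV[2]=[0, 3, 4]
Event 5: LOCAL 1: VV[1][1]++ -> VV[1]=[0, 4, 0]
Event 6: LOCAL 0: VV[0][0]++ -> VV[0]=[1, 0, 0]
Event 7: SEND 1->2: VV[1][1]++ -> VV[1]=[0, 5, 0], msg_vec=[0, 5, 0]; VV[2]=max(VV[2],msg_vec) then VV[2][2]++ -> VV[2]=[0, 5, 5]
Event 8: LOCAL 1: VV[1][1]++ -> VV[1]=[0, 6, 0]
Event 9: SEND 2->1: VV[2][2]++ -> VV[2]=[0, 5, 6], msg_vec=[0, 5, 6]; VV[1]=max(VV[1],msg_vec) then VV[1][1]++ -> VV[1]=[0, 7, 6]
Event 10: SEND 1->2: VV[1][1]++ -> VV[1]=[0, 8, 6], msg_vec=[0, 8, 6]; VV[2]=max(VV[2],msg_vec) then VV[2][2]++ -> VV[2]=[0, 8, 7]
Event 3 stamp: [0, 2, 3]
Event 8 stamp: [0, 6, 0]
[0, 2, 3] <= [0, 6, 0]? False
[0, 6, 0] <= [0, 2, 3]? False
Relation: concurrent

Answer: concurrent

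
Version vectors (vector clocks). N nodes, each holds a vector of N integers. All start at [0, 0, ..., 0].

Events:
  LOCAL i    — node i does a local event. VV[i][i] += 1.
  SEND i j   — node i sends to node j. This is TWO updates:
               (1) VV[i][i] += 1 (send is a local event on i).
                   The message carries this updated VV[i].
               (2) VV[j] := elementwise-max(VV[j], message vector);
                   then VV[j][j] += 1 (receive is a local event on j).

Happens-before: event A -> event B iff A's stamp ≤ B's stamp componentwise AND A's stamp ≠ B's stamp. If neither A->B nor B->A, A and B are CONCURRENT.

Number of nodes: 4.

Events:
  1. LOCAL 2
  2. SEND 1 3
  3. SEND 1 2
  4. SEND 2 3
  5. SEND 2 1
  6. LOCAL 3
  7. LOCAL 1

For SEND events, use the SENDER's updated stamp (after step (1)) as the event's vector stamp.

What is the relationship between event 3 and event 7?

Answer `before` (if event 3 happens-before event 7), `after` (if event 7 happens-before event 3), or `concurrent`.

Initial: VV[0]=[0, 0, 0, 0]
Initial: VV[1]=[0, 0, 0, 0]
Initial: VV[2]=[0, 0, 0, 0]
Initial: VV[3]=[0, 0, 0, 0]
Event 1: LOCAL 2: VV[2][2]++ -> VV[2]=[0, 0, 1, 0]
Event 2: SEND 1->3: VV[1][1]++ -> VV[1]=[0, 1, 0, 0], msg_vec=[0, 1, 0, 0]; VV[3]=max(VV[3],msg_vec) then VV[3][3]++ -> VV[3]=[0, 1, 0, 1]
Event 3: SEND 1->2: VV[1][1]++ -> VV[1]=[0, 2, 0, 0], msg_vec=[0, 2, 0, 0]; VV[2]=max(VV[2],msg_vec) then VV[2][2]++ -> VV[2]=[0, 2, 2, 0]
Event 4: SEND 2->3: VV[2][2]++ -> VV[2]=[0, 2, 3, 0], msg_vec=[0, 2, 3, 0]; VV[3]=max(VV[3],msg_vec) then VV[3][3]++ -> VV[3]=[0, 2, 3, 2]
Event 5: SEND 2->1: VV[2][2]++ -> VV[2]=[0, 2, 4, 0], msg_vec=[0, 2, 4, 0]; VV[1]=max(VV[1],msg_vec) then VV[1][1]++ -> VV[1]=[0, 3, 4, 0]
Event 6: LOCAL 3: VV[3][3]++ -> VV[3]=[0, 2, 3, 3]
Event 7: LOCAL 1: VV[1][1]++ -> VV[1]=[0, 4, 4, 0]
Event 3 stamp: [0, 2, 0, 0]
Event 7 stamp: [0, 4, 4, 0]
[0, 2, 0, 0] <= [0, 4, 4, 0]? True
[0, 4, 4, 0] <= [0, 2, 0, 0]? False
Relation: before

Answer: before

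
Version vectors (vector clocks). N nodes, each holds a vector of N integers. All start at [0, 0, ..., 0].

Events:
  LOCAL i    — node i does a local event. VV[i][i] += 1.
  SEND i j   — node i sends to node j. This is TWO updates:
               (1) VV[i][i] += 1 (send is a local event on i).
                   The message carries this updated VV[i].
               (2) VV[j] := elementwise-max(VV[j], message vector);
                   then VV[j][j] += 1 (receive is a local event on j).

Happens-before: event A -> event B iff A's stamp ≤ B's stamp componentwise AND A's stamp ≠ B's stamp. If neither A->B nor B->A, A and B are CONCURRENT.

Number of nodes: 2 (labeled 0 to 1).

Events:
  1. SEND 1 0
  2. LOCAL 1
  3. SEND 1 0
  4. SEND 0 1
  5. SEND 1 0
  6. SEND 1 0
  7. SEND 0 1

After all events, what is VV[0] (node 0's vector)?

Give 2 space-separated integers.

Answer: 6 6

Derivation:
Initial: VV[0]=[0, 0]
Initial: VV[1]=[0, 0]
Event 1: SEND 1->0: VV[1][1]++ -> VV[1]=[0, 1], msg_vec=[0, 1]; VV[0]=max(VV[0],msg_vec) then VV[0][0]++ -> VV[0]=[1, 1]
Event 2: LOCAL 1: VV[1][1]++ -> VV[1]=[0, 2]
Event 3: SEND 1->0: VV[1][1]++ -> VV[1]=[0, 3], msg_vec=[0, 3]; VV[0]=max(VV[0],msg_vec) then VV[0][0]++ -> VV[0]=[2, 3]
Event 4: SEND 0->1: VV[0][0]++ -> VV[0]=[3, 3], msg_vec=[3, 3]; VV[1]=max(VV[1],msg_vec) then VV[1][1]++ -> VV[1]=[3, 4]
Event 5: SEND 1->0: VV[1][1]++ -> VV[1]=[3, 5], msg_vec=[3, 5]; VV[0]=max(VV[0],msg_vec) then VV[0][0]++ -> VV[0]=[4, 5]
Event 6: SEND 1->0: VV[1][1]++ -> VV[1]=[3, 6], msg_vec=[3, 6]; VV[0]=max(VV[0],msg_vec) then VV[0][0]++ -> VV[0]=[5, 6]
Event 7: SEND 0->1: VV[0][0]++ -> VV[0]=[6, 6], msg_vec=[6, 6]; VV[1]=max(VV[1],msg_vec) then VV[1][1]++ -> VV[1]=[6, 7]
Final vectors: VV[0]=[6, 6]; VV[1]=[6, 7]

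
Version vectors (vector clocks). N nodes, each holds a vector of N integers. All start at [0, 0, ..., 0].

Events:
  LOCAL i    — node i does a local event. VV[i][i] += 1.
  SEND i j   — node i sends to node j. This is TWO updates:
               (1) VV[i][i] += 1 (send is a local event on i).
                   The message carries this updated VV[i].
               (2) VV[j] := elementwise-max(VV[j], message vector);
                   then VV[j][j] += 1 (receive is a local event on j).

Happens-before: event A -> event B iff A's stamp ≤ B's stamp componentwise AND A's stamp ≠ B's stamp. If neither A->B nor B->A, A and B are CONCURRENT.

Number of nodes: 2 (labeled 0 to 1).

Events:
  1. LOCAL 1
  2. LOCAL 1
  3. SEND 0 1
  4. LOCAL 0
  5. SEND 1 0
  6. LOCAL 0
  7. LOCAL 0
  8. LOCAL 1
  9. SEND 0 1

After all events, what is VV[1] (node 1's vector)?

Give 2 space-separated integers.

Initial: VV[0]=[0, 0]
Initial: VV[1]=[0, 0]
Event 1: LOCAL 1: VV[1][1]++ -> VV[1]=[0, 1]
Event 2: LOCAL 1: VV[1][1]++ -> VV[1]=[0, 2]
Event 3: SEND 0->1: VV[0][0]++ -> VV[0]=[1, 0], msg_vec=[1, 0]; VV[1]=max(VV[1],msg_vec) then VV[1][1]++ -> VV[1]=[1, 3]
Event 4: LOCAL 0: VV[0][0]++ -> VV[0]=[2, 0]
Event 5: SEND 1->0: VV[1][1]++ -> VV[1]=[1, 4], msg_vec=[1, 4]; VV[0]=max(VV[0],msg_vec) then VV[0][0]++ -> VV[0]=[3, 4]
Event 6: LOCAL 0: VV[0][0]++ -> VV[0]=[4, 4]
Event 7: LOCAL 0: VV[0][0]++ -> VV[0]=[5, 4]
Event 8: LOCAL 1: VV[1][1]++ -> VV[1]=[1, 5]
Event 9: SEND 0->1: VV[0][0]++ -> VV[0]=[6, 4], msg_vec=[6, 4]; VV[1]=max(VV[1],msg_vec) then VV[1][1]++ -> VV[1]=[6, 6]
Final vectors: VV[0]=[6, 4]; VV[1]=[6, 6]

Answer: 6 6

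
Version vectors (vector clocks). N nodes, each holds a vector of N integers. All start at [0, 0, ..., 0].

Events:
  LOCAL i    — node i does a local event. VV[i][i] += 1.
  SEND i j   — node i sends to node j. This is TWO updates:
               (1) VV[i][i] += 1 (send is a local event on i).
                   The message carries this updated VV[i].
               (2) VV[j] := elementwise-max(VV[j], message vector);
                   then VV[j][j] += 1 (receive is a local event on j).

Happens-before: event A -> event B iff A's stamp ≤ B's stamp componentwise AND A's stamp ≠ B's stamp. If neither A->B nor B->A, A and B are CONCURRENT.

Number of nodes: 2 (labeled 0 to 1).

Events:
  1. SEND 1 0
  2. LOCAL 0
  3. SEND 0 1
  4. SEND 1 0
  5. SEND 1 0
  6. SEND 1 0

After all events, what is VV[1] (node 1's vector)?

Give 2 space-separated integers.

Initial: VV[0]=[0, 0]
Initial: VV[1]=[0, 0]
Event 1: SEND 1->0: VV[1][1]++ -> VV[1]=[0, 1], msg_vec=[0, 1]; VV[0]=max(VV[0],msg_vec) then VV[0][0]++ -> VV[0]=[1, 1]
Event 2: LOCAL 0: VV[0][0]++ -> VV[0]=[2, 1]
Event 3: SEND 0->1: VV[0][0]++ -> VV[0]=[3, 1], msg_vec=[3, 1]; VV[1]=max(VV[1],msg_vec) then VV[1][1]++ -> VV[1]=[3, 2]
Event 4: SEND 1->0: VV[1][1]++ -> VV[1]=[3, 3], msg_vec=[3, 3]; VV[0]=max(VV[0],msg_vec) then VV[0][0]++ -> VV[0]=[4, 3]
Event 5: SEND 1->0: VV[1][1]++ -> VV[1]=[3, 4], msg_vec=[3, 4]; VV[0]=max(VV[0],msg_vec) then VV[0][0]++ -> VV[0]=[5, 4]
Event 6: SEND 1->0: VV[1][1]++ -> VV[1]=[3, 5], msg_vec=[3, 5]; VV[0]=max(VV[0],msg_vec) then VV[0][0]++ -> VV[0]=[6, 5]
Final vectors: VV[0]=[6, 5]; VV[1]=[3, 5]

Answer: 3 5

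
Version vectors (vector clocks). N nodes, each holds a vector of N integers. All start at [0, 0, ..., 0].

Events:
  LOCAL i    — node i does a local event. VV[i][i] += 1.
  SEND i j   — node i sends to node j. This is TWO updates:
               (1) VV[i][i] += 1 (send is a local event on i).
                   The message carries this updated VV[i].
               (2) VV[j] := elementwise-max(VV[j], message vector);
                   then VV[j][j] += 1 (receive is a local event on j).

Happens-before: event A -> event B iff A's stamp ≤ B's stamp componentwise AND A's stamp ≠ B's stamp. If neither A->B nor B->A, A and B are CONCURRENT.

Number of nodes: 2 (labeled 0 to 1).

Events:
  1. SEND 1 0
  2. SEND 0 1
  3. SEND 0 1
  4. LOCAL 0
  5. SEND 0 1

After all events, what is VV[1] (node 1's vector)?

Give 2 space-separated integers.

Answer: 5 4

Derivation:
Initial: VV[0]=[0, 0]
Initial: VV[1]=[0, 0]
Event 1: SEND 1->0: VV[1][1]++ -> VV[1]=[0, 1], msg_vec=[0, 1]; VV[0]=max(VV[0],msg_vec) then VV[0][0]++ -> VV[0]=[1, 1]
Event 2: SEND 0->1: VV[0][0]++ -> VV[0]=[2, 1], msg_vec=[2, 1]; VV[1]=max(VV[1],msg_vec) then VV[1][1]++ -> VV[1]=[2, 2]
Event 3: SEND 0->1: VV[0][0]++ -> VV[0]=[3, 1], msg_vec=[3, 1]; VV[1]=max(VV[1],msg_vec) then VV[1][1]++ -> VV[1]=[3, 3]
Event 4: LOCAL 0: VV[0][0]++ -> VV[0]=[4, 1]
Event 5: SEND 0->1: VV[0][0]++ -> VV[0]=[5, 1], msg_vec=[5, 1]; VV[1]=max(VV[1],msg_vec) then VV[1][1]++ -> VV[1]=[5, 4]
Final vectors: VV[0]=[5, 1]; VV[1]=[5, 4]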